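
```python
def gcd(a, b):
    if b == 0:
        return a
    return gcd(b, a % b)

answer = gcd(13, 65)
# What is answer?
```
Call trace:
gcd(a=13, b=65)
  gcd(a=65, b=13)
    gcd(a=13, b=0)
    -> return 13
  -> return 13
-> return 13

Final answer: 13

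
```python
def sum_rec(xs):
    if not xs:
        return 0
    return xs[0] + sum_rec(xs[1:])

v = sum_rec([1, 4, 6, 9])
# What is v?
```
Call trace:
sum_rec(xs=[1, 4, 6, 9])
  sum_rec(xs=[4, 6, 9])
    sum_rec(xs=[6, 9])
      sum_rec(xs=[9])
        sum_rec(xs=[])
        -> return 0
      -> return 9
    -> return 15
  -> return 19
-> return 20

Final answer: 20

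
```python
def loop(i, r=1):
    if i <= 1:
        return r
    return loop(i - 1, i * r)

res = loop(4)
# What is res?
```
Call trace:
loop(i=4, r=1)
  loop(i=3, r=4)
    loop(i=2, r=12)
      loop(i=1, r=24)
      -> return 24
    -> return 24
  -> return 24
-> return 24

Final answer: 24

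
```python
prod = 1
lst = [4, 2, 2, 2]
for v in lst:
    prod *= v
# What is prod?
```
Trace:
  prod=1
  prod=4, v=4
  prod=8, v=2
  prod=16, v=2
  prod=32, v=2

Final answer: 32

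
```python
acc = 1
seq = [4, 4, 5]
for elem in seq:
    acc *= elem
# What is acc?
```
Trace:
  acc=1
  acc=4, elem=4
  acc=16, elem=4
  acc=80, elem=5

Final answer: 80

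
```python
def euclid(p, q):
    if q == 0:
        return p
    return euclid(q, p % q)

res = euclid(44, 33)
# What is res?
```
Call trace:
euclid(p=44, q=33)
  euclid(p=33, q=11)
    euclid(p=11, q=0)
    -> return 11
  -> return 11
-> return 11

Final answer: 11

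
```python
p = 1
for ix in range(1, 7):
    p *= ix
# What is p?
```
Trace:
  p=1
  p=1, ix=1
  p=2, ix=2
  p=6, ix=3
  p=24, ix=4
  p=120, ix=5
  p=720, ix=6

Final answer: 720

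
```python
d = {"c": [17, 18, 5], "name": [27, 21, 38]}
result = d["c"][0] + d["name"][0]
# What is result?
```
Trace:
  d={'c': [17, 18, 5], 'name': [27, 21, 38]}
  d={'c': [17, 18, 5], 'name': [27, 21, 38]}, result=44

Final answer: 44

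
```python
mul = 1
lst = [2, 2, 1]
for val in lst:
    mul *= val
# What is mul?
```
Trace:
  mul=1
  mul=2, val=2
  mul=4, val=2
  mul=4, val=1

Final answer: 4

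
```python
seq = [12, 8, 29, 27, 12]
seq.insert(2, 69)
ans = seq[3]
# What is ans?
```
Trace:
  seq=[12, 8, 29, 27, 12]
  seq=[12, 8, 69, 29, 27, 12]
  seq=[12, 8, 69, 29, 27, 12], ans=29

Final answer: 29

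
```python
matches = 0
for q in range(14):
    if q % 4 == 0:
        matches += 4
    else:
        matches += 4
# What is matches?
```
Trace:
  matches=0
  matches=4, q=0
  matches=8, q=1
  matches=12, q=2
  matches=16, q=3
  matches=20, q=4
  matches=24, q=5
  matches=28, q=6
  matches=32, q=7
  matches=36, q=8
  matches=40, q=9
  matches=44, q=10
  matches=48, q=11
  matches=52, q=12
  matches=56, q=13

Final answer: 56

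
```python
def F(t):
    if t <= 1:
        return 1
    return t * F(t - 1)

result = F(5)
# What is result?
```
Call trace:
F(t=5)
  F(t=4)
    F(t=3)
      F(t=2)
        F(t=1)
        -> return 1
      -> return 2
    -> return 6
  -> return 24
-> return 120

Final answer: 120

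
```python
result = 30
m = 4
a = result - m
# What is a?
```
Trace:
  result=30
  result=30, m=4
  result=30, m=4, a=26

Final answer: 26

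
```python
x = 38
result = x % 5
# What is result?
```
Trace:
  x=38
  x=38, result=3

Final answer: 3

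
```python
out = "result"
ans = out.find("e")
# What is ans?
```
Trace:
  out='result'
  out='result', ans=1

Final answer: 1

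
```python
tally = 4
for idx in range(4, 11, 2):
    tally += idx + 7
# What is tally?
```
Trace:
  tally=4
  tally=15, idx=4
  tally=28, idx=6
  tally=43, idx=8
  tally=60, idx=10

Final answer: 60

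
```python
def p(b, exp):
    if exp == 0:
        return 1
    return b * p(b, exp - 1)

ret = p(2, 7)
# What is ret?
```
Call trace:
p(b=2, exp=7)
  p(b=2, exp=6)
    p(b=2, exp=5)
      p(b=2, exp=4)
        p(b=2, exp=3)
          p(b=2, exp=2)
            p(b=2, exp=1)
              p(b=2, exp=0)
              -> return 1
            -> return 2
          -> return 4
        -> return 8
      -> return 16
    -> return 32
  -> return 64
-> return 128

Final answer: 128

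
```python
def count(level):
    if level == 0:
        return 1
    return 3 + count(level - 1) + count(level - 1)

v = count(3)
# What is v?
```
Call trace (a repeated sub-call is expanded the first time; later identical calls just restate its return value):
count(level=3)
  count(level=2)
    count(level=1)
      count(level=0)
      -> return 1
      count(level=0)
      -> return 1
    -> return 5
    count(level=1) -> return 5  (same call as traced above)
  -> return 13
  count(level=2) -> return 13  (same call as traced above)
-> return 29

Final answer: 29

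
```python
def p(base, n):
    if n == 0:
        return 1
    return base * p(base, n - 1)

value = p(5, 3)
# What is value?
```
Call trace:
p(base=5, n=3)
  p(base=5, n=2)
    p(base=5, n=1)
      p(base=5, n=0)
      -> return 1
    -> return 5
  -> return 25
-> return 125

Final answer: 125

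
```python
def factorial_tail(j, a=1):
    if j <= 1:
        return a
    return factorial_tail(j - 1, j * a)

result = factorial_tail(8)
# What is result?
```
Call trace:
factorial_tail(j=8, a=1)
  factorial_tail(j=7, a=8)
    factorial_tail(j=6, a=56)
      factorial_tail(j=5, a=336)
        factorial_tail(j=4, a=1680)
          factorial_tail(j=3, a=6720)
            factorial_tail(j=2, a=20160)
              factorial_tail(j=1, a=40320)
              -> return 40320
            -> return 40320
          -> return 40320
        -> return 40320
      -> return 40320
    -> return 40320
  -> return 40320
-> return 40320

Final answer: 40320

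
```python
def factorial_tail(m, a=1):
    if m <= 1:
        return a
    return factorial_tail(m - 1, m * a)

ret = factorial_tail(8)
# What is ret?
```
Call trace:
factorial_tail(m=8, a=1)
  factorial_tail(m=7, a=8)
    factorial_tail(m=6, a=56)
      factorial_tail(m=5, a=336)
        factorial_tail(m=4, a=1680)
          factorial_tail(m=3, a=6720)
            factorial_tail(m=2, a=20160)
              factorial_tail(m=1, a=40320)
              -> return 40320
            -> return 40320
          -> return 40320
        -> return 40320
      -> return 40320
    -> return 40320
  -> return 40320
-> return 40320

Final answer: 40320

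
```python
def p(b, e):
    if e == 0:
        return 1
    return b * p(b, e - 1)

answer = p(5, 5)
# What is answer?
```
Call trace:
p(b=5, e=5)
  p(b=5, e=4)
    p(b=5, e=3)
      p(b=5, e=2)
        p(b=5, e=1)
          p(b=5, e=0)
          -> return 1
        -> return 5
      -> return 25
    -> return 125
  -> return 625
-> return 3125

Final answer: 3125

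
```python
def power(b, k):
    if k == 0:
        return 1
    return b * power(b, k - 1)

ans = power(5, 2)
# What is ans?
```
Call trace:
power(b=5, k=2)
  power(b=5, k=1)
    power(b=5, k=0)
    -> return 1
  -> return 5
-> return 25

Final answer: 25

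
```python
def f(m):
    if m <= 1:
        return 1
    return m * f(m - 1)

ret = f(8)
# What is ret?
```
Call trace:
f(m=8)
  f(m=7)
    f(m=6)
      f(m=5)
        f(m=4)
          f(m=3)
            f(m=2)
              f(m=1)
              -> return 1
            -> return 2
          -> return 6
        -> return 24
      -> return 120
    -> return 720
  -> return 5040
-> return 40320

Final answer: 40320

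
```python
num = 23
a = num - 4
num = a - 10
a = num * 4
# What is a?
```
Trace:
  num=23
  num=23, a=19
  num=9, a=19
  num=9, a=36

Final answer: 36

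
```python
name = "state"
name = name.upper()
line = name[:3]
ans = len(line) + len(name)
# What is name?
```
Trace:
  name='state'
  name='STATE'
  name='STATE', line='STA'
  name='STATE', line='STA', ans=8

Final answer: 'STATE'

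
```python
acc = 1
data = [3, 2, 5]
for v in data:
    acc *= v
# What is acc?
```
Trace:
  acc=1
  acc=3, v=3
  acc=6, v=2
  acc=30, v=5

Final answer: 30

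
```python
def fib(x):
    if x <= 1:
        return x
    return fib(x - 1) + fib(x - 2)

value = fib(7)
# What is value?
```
Call trace (a repeated sub-call is expanded the first time; later identical calls just restate its return value):
fib(x=7)
  fib(x=6)
    fib(x=5)
      fib(x=4)
        fib(x=3)
          fib(x=2)
            fib(x=1)
            -> return 1
            fib(x=0)
            -> return 0
          -> return 1
          fib(x=1)
          -> return 1
        -> return 2
        fib(x=2) -> return 1  (same call as traced above)
      -> return 3
      fib(x=3) -> return 2  (same call as traced above)
    -> return 5
    fib(x=4) -> return 3  (same call as traced above)
  -> return 8
  fib(x=5) -> return 5  (same call as traced above)
-> return 13

Final answer: 13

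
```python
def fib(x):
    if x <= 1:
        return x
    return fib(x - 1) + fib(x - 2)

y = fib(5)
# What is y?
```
Call trace (a repeated sub-call is expanded the first time; later identical calls just restate its return value):
fib(x=5)
  fib(x=4)
    fib(x=3)
      fib(x=2)
        fib(x=1)
        -> return 1
        fib(x=0)
        -> return 0
      -> return 1
      fib(x=1)
      -> return 1
    -> return 2
    fib(x=2) -> return 1  (same call as traced above)
  -> return 3
  fib(x=3) -> return 2  (same call as traced above)
-> return 5

Final answer: 5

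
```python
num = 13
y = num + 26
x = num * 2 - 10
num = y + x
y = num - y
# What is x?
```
Trace:
  num=13
  num=13, y=39
  num=13, y=39, x=16
  num=55, y=39, x=16
  num=55, y=16, x=16

Final answer: 16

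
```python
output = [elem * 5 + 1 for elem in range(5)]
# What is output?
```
Trace:
  elem=0
  elem=1
  elem=2
  elem=3
  elem=4
  output=[1, 6, 11, 16, 21]

Final answer: [1, 6, 11, 16, 21]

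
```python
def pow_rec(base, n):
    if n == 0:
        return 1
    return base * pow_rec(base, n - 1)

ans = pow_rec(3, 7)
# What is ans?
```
Call trace:
pow_rec(base=3, n=7)
  pow_rec(base=3, n=6)
    pow_rec(base=3, n=5)
      pow_rec(base=3, n=4)
        pow_rec(base=3, n=3)
          pow_rec(base=3, n=2)
            pow_rec(base=3, n=1)
              pow_rec(base=3, n=0)
              -> return 1
            -> return 3
          -> return 9
        -> return 27
      -> return 81
    -> return 243
  -> return 729
-> return 2187

Final answer: 2187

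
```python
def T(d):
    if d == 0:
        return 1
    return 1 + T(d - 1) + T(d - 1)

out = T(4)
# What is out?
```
Call trace (a repeated sub-call is expanded the first time; later identical calls just restate its return value):
T(d=4)
  T(d=3)
    T(d=2)
      T(d=1)
        T(d=0)
        -> return 1
        T(d=0)
        -> return 1
      -> return 3
      T(d=1) -> return 3  (same call as traced above)
    -> return 7
    T(d=2) -> return 7  (same call as traced above)
  -> return 15
  T(d=3) -> return 15  (same call as traced above)
-> return 31

Final answer: 31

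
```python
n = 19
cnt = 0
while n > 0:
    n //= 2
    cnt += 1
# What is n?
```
Trace:
  n=19
  n=19, cnt=0
  n=9, cnt=1
  n=4, cnt=2
  n=2, cnt=3
  n=1, cnt=4
  n=0, cnt=5

Final answer: 0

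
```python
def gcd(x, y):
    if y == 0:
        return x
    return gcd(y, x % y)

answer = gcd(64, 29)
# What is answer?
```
Call trace:
gcd(x=64, y=29)
  gcd(x=29, y=6)
    gcd(x=6, y=5)
      gcd(x=5, y=1)
        gcd(x=1, y=0)
        -> return 1
      -> return 1
    -> return 1
  -> return 1
-> return 1

Final answer: 1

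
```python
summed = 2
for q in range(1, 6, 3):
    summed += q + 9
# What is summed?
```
Trace:
  summed=2
  summed=12, q=1
  summed=25, q=4

Final answer: 25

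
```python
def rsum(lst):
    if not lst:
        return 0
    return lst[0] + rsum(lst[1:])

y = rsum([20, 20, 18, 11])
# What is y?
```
Call trace:
rsum(lst=[20, 20, 18, 11])
  rsum(lst=[20, 18, 11])
    rsum(lst=[18, 11])
      rsum(lst=[11])
        rsum(lst=[])
        -> return 0
      -> return 11
    -> return 29
  -> return 49
-> return 69

Final answer: 69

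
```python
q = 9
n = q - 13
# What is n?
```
Trace:
  q=9
  q=9, n=-4

Final answer: -4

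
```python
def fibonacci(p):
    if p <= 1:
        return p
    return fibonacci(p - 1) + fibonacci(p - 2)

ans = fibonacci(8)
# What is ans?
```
Call trace (a repeated sub-call is expanded the first time; later identical calls just restate its return value):
fibonacci(p=8)
  fibonacci(p=7)
    fibonacci(p=6)
      fibonacci(p=5)
        fibonacci(p=4)
          fibonacci(p=3)
            fibonacci(p=2)
              fibonacci(p=1)
              -> return 1
              fibonacci(p=0)
              -> return 0
            -> return 1
            fibonacci(p=1)
            -> return 1
          -> return 2
          fibonacci(p=2) -> return 1  (same call as traced above)
        -> return 3
        fibonacci(p=3) -> return 2  (same call as traced above)
      -> return 5
      fibonacci(p=4) -> return 3  (same call as traced above)
    -> return 8
    fibonacci(p=5) -> return 5  (same call as traced above)
  -> return 13
  fibonacci(p=6) -> return 8  (same call as traced above)
-> return 21

Final answer: 21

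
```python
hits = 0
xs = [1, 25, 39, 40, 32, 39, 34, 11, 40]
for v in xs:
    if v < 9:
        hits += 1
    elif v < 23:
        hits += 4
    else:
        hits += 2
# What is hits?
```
Trace:
  hits=0
  hits=1, v=1
  hits=3, v=25
  hits=5, v=39
  hits=7, v=40
  hits=9, v=32
  hits=11, v=39
  hits=13, v=34
  hits=17, v=11
  hits=19, v=40

Final answer: 19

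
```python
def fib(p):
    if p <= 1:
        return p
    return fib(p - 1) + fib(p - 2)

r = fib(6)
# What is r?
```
Call trace (a repeated sub-call is expanded the first time; later identical calls just restate its return value):
fib(p=6)
  fib(p=5)
    fib(p=4)
      fib(p=3)
        fib(p=2)
          fib(p=1)
          -> return 1
          fib(p=0)
          -> return 0
        -> return 1
        fib(p=1)
        -> return 1
      -> return 2
      fib(p=2) -> return 1  (same call as traced above)
    -> return 3
    fib(p=3) -> return 2  (same call as traced above)
  -> return 5
  fib(p=4) -> return 3  (same call as traced above)
-> return 8

Final answer: 8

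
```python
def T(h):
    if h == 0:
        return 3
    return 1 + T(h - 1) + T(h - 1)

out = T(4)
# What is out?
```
Call trace (a repeated sub-call is expanded the first time; later identical calls just restate its return value):
T(h=4)
  T(h=3)
    T(h=2)
      T(h=1)
        T(h=0)
        -> return 3
        T(h=0)
        -> return 3
      -> return 7
      T(h=1) -> return 7  (same call as traced above)
    -> return 15
    T(h=2) -> return 15  (same call as traced above)
  -> return 31
  T(h=3) -> return 31  (same call as traced above)
-> return 63

Final answer: 63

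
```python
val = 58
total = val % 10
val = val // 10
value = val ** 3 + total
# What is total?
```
Trace:
  val=58
  val=58, total=8
  val=5, total=8
  val=5, total=8, value=133

Final answer: 8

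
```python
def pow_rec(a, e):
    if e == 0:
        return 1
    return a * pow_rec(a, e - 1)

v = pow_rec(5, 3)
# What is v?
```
Call trace:
pow_rec(a=5, e=3)
  pow_rec(a=5, e=2)
    pow_rec(a=5, e=1)
      pow_rec(a=5, e=0)
      -> return 1
    -> return 5
  -> return 25
-> return 125

Final answer: 125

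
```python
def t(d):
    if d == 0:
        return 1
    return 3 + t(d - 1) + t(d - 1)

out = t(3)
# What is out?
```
Call trace (a repeated sub-call is expanded the first time; later identical calls just restate its return value):
t(d=3)
  t(d=2)
    t(d=1)
      t(d=0)
      -> return 1
      t(d=0)
      -> return 1
    -> return 5
    t(d=1) -> return 5  (same call as traced above)
  -> return 13
  t(d=2) -> return 13  (same call as traced above)
-> return 29

Final answer: 29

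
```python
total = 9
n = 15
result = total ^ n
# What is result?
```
Trace:
  total=9
  total=9, n=15
  total=9, n=15, result=6

Final answer: 6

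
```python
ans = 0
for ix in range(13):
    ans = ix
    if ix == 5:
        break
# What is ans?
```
Trace:
  ans=0
  ans=0, ix=0
  ans=1, ix=1
  ans=2, ix=2
  ans=3, ix=3
  ans=4, ix=4
  ans=5, ix=5

Final answer: 5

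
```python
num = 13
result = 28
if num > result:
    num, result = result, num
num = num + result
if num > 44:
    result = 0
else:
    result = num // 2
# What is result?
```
Trace:
  num=13
  num=13, result=28
  num=13, result=28
  num=41, result=28
  num=41, result=20

Final answer: 20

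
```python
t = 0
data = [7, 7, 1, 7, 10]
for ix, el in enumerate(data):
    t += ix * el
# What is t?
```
Trace:
  t=0
  t=0, ix=0, el=7
  t=7, ix=1, el=7
  t=9, ix=2, el=1
  t=30, ix=3, el=7
  t=70, ix=4, el=10

Final answer: 70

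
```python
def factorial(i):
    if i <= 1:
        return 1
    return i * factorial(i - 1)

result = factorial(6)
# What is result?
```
Call trace:
factorial(i=6)
  factorial(i=5)
    factorial(i=4)
      factorial(i=3)
        factorial(i=2)
          factorial(i=1)
          -> return 1
        -> return 2
      -> return 6
    -> return 24
  -> return 120
-> return 720

Final answer: 720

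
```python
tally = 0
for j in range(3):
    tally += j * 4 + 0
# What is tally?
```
Trace:
  tally=0
  tally=0, j=0
  tally=4, j=1
  tally=12, j=2

Final answer: 12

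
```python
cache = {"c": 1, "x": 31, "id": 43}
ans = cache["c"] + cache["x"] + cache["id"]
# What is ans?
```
Trace:
  cache={'c': 1, 'x': 31, 'id': 43}
  cache={'c': 1, 'x': 31, 'id': 43}, ans=75

Final answer: 75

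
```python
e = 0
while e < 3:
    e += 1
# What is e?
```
Trace:
  e=0
  e=1
  e=2
  e=3

Final answer: 3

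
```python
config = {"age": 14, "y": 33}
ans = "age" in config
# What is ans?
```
Trace:
  config={'age': 14, 'y': 33}
  config={'age': 14, 'y': 33}, ans=True

Final answer: True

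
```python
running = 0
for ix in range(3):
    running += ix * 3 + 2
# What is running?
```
Trace:
  running=0
  running=2, ix=0
  running=7, ix=1
  running=15, ix=2

Final answer: 15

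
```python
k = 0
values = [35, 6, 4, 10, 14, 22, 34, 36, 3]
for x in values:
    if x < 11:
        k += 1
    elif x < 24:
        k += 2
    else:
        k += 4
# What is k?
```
Trace:
  k=0
  k=4, x=35
  k=5, x=6
  k=6, x=4
  k=7, x=10
  k=9, x=14
  k=11, x=22
  k=15, x=34
  k=19, x=36
  k=20, x=3

Final answer: 20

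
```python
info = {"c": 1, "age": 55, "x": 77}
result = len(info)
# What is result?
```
Trace:
  info={'c': 1, 'age': 55, 'x': 77}
  info={'c': 1, 'age': 55, 'x': 77}, result=3

Final answer: 3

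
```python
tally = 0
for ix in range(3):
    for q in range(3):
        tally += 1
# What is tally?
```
Trace:
  tally=0
  tally=1, ix=0, q=0
  tally=2, ix=0, q=1
  tally=3, ix=0, q=2
  tally=4, ix=1, q=0
  tally=5, ix=1, q=1
  tally=6, ix=1, q=2
  tally=7, ix=2, q=0
  tally=8, ix=2, q=1
  tally=9, ix=2, q=2

Final answer: 9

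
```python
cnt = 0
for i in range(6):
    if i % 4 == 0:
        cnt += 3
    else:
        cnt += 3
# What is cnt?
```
Trace:
  cnt=0
  cnt=3, i=0
  cnt=6, i=1
  cnt=9, i=2
  cnt=12, i=3
  cnt=15, i=4
  cnt=18, i=5

Final answer: 18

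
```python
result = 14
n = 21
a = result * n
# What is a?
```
Trace:
  result=14
  result=14, n=21
  result=14, n=21, a=294

Final answer: 294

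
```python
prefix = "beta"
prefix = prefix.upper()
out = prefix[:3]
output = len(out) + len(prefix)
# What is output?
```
Trace:
  prefix='beta'
  prefix='BETA'
  prefix='BETA', out='BET'
  prefix='BETA', out='BET', output=7

Final answer: 7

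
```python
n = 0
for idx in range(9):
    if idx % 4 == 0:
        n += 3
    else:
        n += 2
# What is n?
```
Trace:
  n=0
  n=3, idx=0
  n=5, idx=1
  n=7, idx=2
  n=9, idx=3
  n=12, idx=4
  n=14, idx=5
  n=16, idx=6
  n=18, idx=7
  n=21, idx=8

Final answer: 21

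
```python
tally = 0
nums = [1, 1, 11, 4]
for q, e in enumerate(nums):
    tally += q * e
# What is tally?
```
Trace:
  tally=0
  tally=0, q=0, e=1
  tally=1, q=1, e=1
  tally=23, q=2, e=11
  tally=35, q=3, e=4

Final answer: 35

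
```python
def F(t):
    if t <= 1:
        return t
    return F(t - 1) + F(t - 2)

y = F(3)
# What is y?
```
Call trace:
F(t=3)
  F(t=2)
    F(t=1)
    -> return 1
    F(t=0)
    -> return 0
  -> return 1
  F(t=1)
  -> return 1
-> return 2

Final answer: 2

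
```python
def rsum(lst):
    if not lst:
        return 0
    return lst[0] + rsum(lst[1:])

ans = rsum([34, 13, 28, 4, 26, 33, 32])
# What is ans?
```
Call trace:
rsum(lst=[34, 13, 28, 4, 26, 33, 32])
  rsum(lst=[13, 28, 4, 26, 33, 32])
    rsum(lst=[28, 4, 26, 33, 32])
      rsum(lst=[4, 26, 33, 32])
        rsum(lst=[26, 33, 32])
          rsum(lst=[33, 32])
            rsum(lst=[32])
              rsum(lst=[])
              -> return 0
            -> return 32
          -> return 65
        -> return 91
      -> return 95
    -> return 123
  -> return 136
-> return 170

Final answer: 170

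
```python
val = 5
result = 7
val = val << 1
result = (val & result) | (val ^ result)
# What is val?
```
Trace:
  val=5
  val=5, result=7
  val=10, result=7
  val=10, result=15

Final answer: 10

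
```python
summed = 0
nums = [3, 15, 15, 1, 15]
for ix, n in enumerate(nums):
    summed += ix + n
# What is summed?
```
Trace:
  summed=0
  summed=3, ix=0, n=3
  summed=19, ix=1, n=15
  summed=36, ix=2, n=15
  summed=40, ix=3, n=1
  summed=59, ix=4, n=15

Final answer: 59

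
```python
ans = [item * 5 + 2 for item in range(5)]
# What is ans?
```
Trace:
  item=0
  item=1
  item=2
  item=3
  item=4
  ans=[2, 7, 12, 17, 22]

Final answer: [2, 7, 12, 17, 22]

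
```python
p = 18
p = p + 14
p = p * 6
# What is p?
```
Trace:
  p=18
  p=32
  p=192

Final answer: 192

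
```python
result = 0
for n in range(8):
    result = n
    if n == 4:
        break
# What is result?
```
Trace:
  result=0
  result=0, n=0
  result=1, n=1
  result=2, n=2
  result=3, n=3
  result=4, n=4

Final answer: 4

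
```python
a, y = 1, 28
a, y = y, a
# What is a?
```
Trace:
  a=1, y=28
  a=28, y=1

Final answer: 28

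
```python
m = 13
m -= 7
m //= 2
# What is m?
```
Trace:
  m=13
  m=6
  m=3

Final answer: 3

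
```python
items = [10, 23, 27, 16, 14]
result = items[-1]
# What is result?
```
Trace:
  items=[10, 23, 27, 16, 14]
  items=[10, 23, 27, 16, 14], result=14

Final answer: 14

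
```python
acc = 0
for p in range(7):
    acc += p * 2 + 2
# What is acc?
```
Trace:
  acc=0
  acc=2, p=0
  acc=6, p=1
  acc=12, p=2
  acc=20, p=3
  acc=30, p=4
  acc=42, p=5
  acc=56, p=6

Final answer: 56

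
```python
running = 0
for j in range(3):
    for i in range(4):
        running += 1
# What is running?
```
Trace:
  running=0
  running=1, j=0, i=0
  running=2, j=0, i=1
  running=3, j=0, i=2
  running=4, j=0, i=3
  running=5, j=1, i=0
  running=6, j=1, i=1
  running=7, j=1, i=2
  running=8, j=1, i=3
  running=9, j=2, i=0
  running=10, j=2, i=1
  running=11, j=2, i=2
  running=12, j=2, i=3

Final answer: 12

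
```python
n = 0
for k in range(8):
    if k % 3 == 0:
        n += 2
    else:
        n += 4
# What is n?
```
Trace:
  n=0
  n=2, k=0
  n=6, k=1
  n=10, k=2
  n=12, k=3
  n=16, k=4
  n=20, k=5
  n=22, k=6
  n=26, k=7

Final answer: 26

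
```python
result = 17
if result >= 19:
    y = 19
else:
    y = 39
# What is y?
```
Trace:
  result=17
  result=17, y=39

Final answer: 39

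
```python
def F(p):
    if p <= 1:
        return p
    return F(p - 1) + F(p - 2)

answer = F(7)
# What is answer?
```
Call trace (a repeated sub-call is expanded the first time; later identical calls just restate its return value):
F(p=7)
  F(p=6)
    F(p=5)
      F(p=4)
        F(p=3)
          F(p=2)
            F(p=1)
            -> return 1
            F(p=0)
            -> return 0
          -> return 1
          F(p=1)
          -> return 1
        -> return 2
        F(p=2) -> return 1  (same call as traced above)
      -> return 3
      F(p=3) -> return 2  (same call as traced above)
    -> return 5
    F(p=4) -> return 3  (same call as traced above)
  -> return 8
  F(p=5) -> return 5  (same call as traced above)
-> return 13

Final answer: 13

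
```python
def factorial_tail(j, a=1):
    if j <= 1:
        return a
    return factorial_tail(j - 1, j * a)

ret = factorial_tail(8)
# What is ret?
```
Call trace:
factorial_tail(j=8, a=1)
  factorial_tail(j=7, a=8)
    factorial_tail(j=6, a=56)
      factorial_tail(j=5, a=336)
        factorial_tail(j=4, a=1680)
          factorial_tail(j=3, a=6720)
            factorial_tail(j=2, a=20160)
              factorial_tail(j=1, a=40320)
              -> return 40320
            -> return 40320
          -> return 40320
        -> return 40320
      -> return 40320
    -> return 40320
  -> return 40320
-> return 40320

Final answer: 40320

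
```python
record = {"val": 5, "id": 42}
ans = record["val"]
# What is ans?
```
Trace:
  record={'val': 5, 'id': 42}
  record={'val': 5, 'id': 42}, ans=5

Final answer: 5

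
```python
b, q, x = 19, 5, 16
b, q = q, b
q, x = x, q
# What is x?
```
Trace:
  b=19, q=5, x=16
  b=5, q=19, x=16
  b=5, q=16, x=19

Final answer: 19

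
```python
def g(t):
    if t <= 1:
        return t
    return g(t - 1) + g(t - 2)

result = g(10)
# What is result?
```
Call trace (a repeated sub-call is expanded the first time; later identical calls just restate its return value):
g(t=10)
  g(t=9)
    g(t=8)
      g(t=7)
        g(t=6)
          g(t=5)
            g(t=4)
              g(t=3)
                g(t=2)
                  g(t=1)
                  -> return 1
                  g(t=0)
                  -> return 0
                -> return 1
                g(t=1)
                -> return 1
              -> return 2
              g(t=2) -> return 1  (same call as traced above)
            -> return 3
            g(t=3) -> return 2  (same call as traced above)
          -> return 5
          g(t=4) -> return 3  (same call as traced above)
        -> return 8
        g(t=5) -> return 5  (same call as traced above)
      -> return 13
      g(t=6) -> return 8  (same call as traced above)
    -> return 21
    g(t=7) -> return 13  (same call as traced above)
  -> return 34
  g(t=8) -> return 21  (same call as traced above)
-> return 55

Final answer: 55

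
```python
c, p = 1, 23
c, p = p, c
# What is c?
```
Trace:
  c=1, p=23
  c=23, p=1

Final answer: 23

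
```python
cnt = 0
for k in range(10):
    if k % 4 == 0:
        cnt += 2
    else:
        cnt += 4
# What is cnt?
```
Trace:
  cnt=0
  cnt=2, k=0
  cnt=6, k=1
  cnt=10, k=2
  cnt=14, k=3
  cnt=16, k=4
  cnt=20, k=5
  cnt=24, k=6
  cnt=28, k=7
  cnt=30, k=8
  cnt=34, k=9

Final answer: 34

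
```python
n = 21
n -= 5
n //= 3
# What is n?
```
Trace:
  n=21
  n=16
  n=5

Final answer: 5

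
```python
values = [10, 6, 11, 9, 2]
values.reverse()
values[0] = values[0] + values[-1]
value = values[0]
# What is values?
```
Trace:
  values=[10, 6, 11, 9, 2]
  values=[2, 9, 11, 6, 10]
  values=[12, 9, 11, 6, 10]
  values=[12, 9, 11, 6, 10], value=12

Final answer: [12, 9, 11, 6, 10]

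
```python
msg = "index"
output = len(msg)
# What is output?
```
Trace:
  msg='index'
  msg='index', output=5

Final answer: 5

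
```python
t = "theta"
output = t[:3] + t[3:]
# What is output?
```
Trace:
  t='theta'
  t='theta', output='theta'

Final answer: 'theta'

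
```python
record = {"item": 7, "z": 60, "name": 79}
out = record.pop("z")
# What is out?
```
Trace:
  record={'item': 7, 'z': 60, 'name': 79}
  record={'item': 7, 'name': 79}, out=60

Final answer: 60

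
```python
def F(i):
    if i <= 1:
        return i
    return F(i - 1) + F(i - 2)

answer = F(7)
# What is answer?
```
Call trace (a repeated sub-call is expanded the first time; later identical calls just restate its return value):
F(i=7)
  F(i=6)
    F(i=5)
      F(i=4)
        F(i=3)
          F(i=2)
            F(i=1)
            -> return 1
            F(i=0)
            -> return 0
          -> return 1
          F(i=1)
          -> return 1
        -> return 2
        F(i=2) -> return 1  (same call as traced above)
      -> return 3
      F(i=3) -> return 2  (same call as traced above)
    -> return 5
    F(i=4) -> return 3  (same call as traced above)
  -> return 8
  F(i=5) -> return 5  (same call as traced above)
-> return 13

Final answer: 13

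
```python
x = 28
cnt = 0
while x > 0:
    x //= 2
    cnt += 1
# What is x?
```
Trace:
  x=28
  x=28, cnt=0
  x=14, cnt=1
  x=7, cnt=2
  x=3, cnt=3
  x=1, cnt=4
  x=0, cnt=5

Final answer: 0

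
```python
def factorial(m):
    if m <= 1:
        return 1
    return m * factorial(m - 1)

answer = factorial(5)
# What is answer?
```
Call trace:
factorial(m=5)
  factorial(m=4)
    factorial(m=3)
      factorial(m=2)
        factorial(m=1)
        -> return 1
      -> return 2
    -> return 6
  -> return 24
-> return 120

Final answer: 120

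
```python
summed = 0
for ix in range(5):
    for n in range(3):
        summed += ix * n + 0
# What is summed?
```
Trace:
  summed=0
  summed=0, ix=0, n=0
  summed=0, ix=0, n=1
  summed=0, ix=0, n=2
  summed=0, ix=1, n=0
  summed=1, ix=1, n=1
  summed=3, ix=1, n=2
  summed=3, ix=2, n=0
  summed=5, ix=2, n=1
  summed=9, ix=2, n=2
  summed=9, ix=3, n=0
  summed=12, ix=3, n=1
  summed=18, ix=3, n=2
  summed=18, ix=4, n=0
  summed=22, ix=4, n=1
  summed=30, ix=4, n=2

Final answer: 30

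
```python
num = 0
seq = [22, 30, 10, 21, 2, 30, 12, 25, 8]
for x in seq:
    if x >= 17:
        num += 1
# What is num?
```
Trace:
  num=0
  num=1, x=22
  num=2, x=30
  num=2, x=10
  num=3, x=21
  num=3, x=2
  num=4, x=30
  num=4, x=12
  num=5, x=25
  num=5, x=8

Final answer: 5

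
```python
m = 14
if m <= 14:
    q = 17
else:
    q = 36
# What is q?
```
Trace:
  m=14
  m=14, q=17

Final answer: 17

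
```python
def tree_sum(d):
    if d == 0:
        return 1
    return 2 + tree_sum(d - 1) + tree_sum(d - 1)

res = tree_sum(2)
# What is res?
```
Call trace (a repeated sub-call is expanded the first time; later identical calls just restate its return value):
tree_sum(d=2)
  tree_sum(d=1)
    tree_sum(d=0)
    -> return 1
    tree_sum(d=0)
    -> return 1
  -> return 4
  tree_sum(d=1) -> return 4  (same call as traced above)
-> return 10

Final answer: 10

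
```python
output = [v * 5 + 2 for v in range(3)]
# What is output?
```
Trace:
  v=0
  v=1
  v=2
  output=[2, 7, 12]

Final answer: [2, 7, 12]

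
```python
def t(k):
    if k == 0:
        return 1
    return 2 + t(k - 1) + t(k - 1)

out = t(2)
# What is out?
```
Call trace (a repeated sub-call is expanded the first time; later identical calls just restate its return value):
t(k=2)
  t(k=1)
    t(k=0)
    -> return 1
    t(k=0)
    -> return 1
  -> return 4
  t(k=1) -> return 4  (same call as traced above)
-> return 10

Final answer: 10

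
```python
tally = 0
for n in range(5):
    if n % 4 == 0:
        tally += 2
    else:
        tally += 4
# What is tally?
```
Trace:
  tally=0
  tally=2, n=0
  tally=6, n=1
  tally=10, n=2
  tally=14, n=3
  tally=16, n=4

Final answer: 16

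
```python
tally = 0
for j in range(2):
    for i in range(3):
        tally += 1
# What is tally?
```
Trace:
  tally=0
  tally=1, j=0, i=0
  tally=2, j=0, i=1
  tally=3, j=0, i=2
  tally=4, j=1, i=0
  tally=5, j=1, i=1
  tally=6, j=1, i=2

Final answer: 6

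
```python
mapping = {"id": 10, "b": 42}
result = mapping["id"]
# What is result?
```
Trace:
  mapping={'id': 10, 'b': 42}
  mapping={'id': 10, 'b': 42}, result=10

Final answer: 10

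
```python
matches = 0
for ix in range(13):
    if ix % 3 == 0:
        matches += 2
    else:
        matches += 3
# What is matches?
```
Trace:
  matches=0
  matches=2, ix=0
  matches=5, ix=1
  matches=8, ix=2
  matches=10, ix=3
  matches=13, ix=4
  matches=16, ix=5
  matches=18, ix=6
  matches=21, ix=7
  matches=24, ix=8
  matches=26, ix=9
  matches=29, ix=10
  matches=32, ix=11
  matches=34, ix=12

Final answer: 34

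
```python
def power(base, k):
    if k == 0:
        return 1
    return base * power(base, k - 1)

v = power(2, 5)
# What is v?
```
Call trace:
power(base=2, k=5)
  power(base=2, k=4)
    power(base=2, k=3)
      power(base=2, k=2)
        power(base=2, k=1)
          power(base=2, k=0)
          -> return 1
        -> return 2
      -> return 4
    -> return 8
  -> return 16
-> return 32

Final answer: 32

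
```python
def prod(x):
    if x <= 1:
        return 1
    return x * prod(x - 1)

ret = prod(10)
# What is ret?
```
Call trace:
prod(x=10)
  prod(x=9)
    prod(x=8)
      prod(x=7)
        prod(x=6)
          prod(x=5)
            prod(x=4)
              prod(x=3)
                prod(x=2)
                  prod(x=1)
                  -> return 1
                -> return 2
              -> return 6
            -> return 24
          -> return 120
        -> return 720
      -> return 5040
    -> return 40320
  -> return 362880
-> return 3628800

Final answer: 3628800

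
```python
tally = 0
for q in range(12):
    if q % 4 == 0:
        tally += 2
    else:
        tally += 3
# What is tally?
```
Trace:
  tally=0
  tally=2, q=0
  tally=5, q=1
  tally=8, q=2
  tally=11, q=3
  tally=13, q=4
  tally=16, q=5
  tally=19, q=6
  tally=22, q=7
  tally=24, q=8
  tally=27, q=9
  tally=30, q=10
  tally=33, q=11

Final answer: 33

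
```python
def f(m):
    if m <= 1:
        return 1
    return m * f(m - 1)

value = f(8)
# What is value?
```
Call trace:
f(m=8)
  f(m=7)
    f(m=6)
      f(m=5)
        f(m=4)
          f(m=3)
            f(m=2)
              f(m=1)
              -> return 1
            -> return 2
          -> return 6
        -> return 24
      -> return 120
    -> return 720
  -> return 5040
-> return 40320

Final answer: 40320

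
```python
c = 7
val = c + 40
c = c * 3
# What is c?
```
Trace:
  c=7
  c=7, val=47
  c=21, val=47

Final answer: 21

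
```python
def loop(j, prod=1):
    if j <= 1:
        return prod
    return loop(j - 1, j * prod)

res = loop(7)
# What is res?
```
Call trace:
loop(j=7, prod=1)
  loop(j=6, prod=7)
    loop(j=5, prod=42)
      loop(j=4, prod=210)
        loop(j=3, prod=840)
          loop(j=2, prod=2520)
            loop(j=1, prod=5040)
            -> return 5040
          -> return 5040
        -> return 5040
      -> return 5040
    -> return 5040
  -> return 5040
-> return 5040

Final answer: 5040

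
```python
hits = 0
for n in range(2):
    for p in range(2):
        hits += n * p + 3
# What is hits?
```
Trace:
  hits=0
  hits=3, n=0, p=0
  hits=6, n=0, p=1
  hits=9, n=1, p=0
  hits=13, n=1, p=1

Final answer: 13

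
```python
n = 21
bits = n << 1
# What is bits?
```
Trace:
  n=21
  n=21, bits=42

Final answer: 42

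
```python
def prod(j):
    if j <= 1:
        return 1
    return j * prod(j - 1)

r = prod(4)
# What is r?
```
Call trace:
prod(j=4)
  prod(j=3)
    prod(j=2)
      prod(j=1)
      -> return 1
    -> return 2
  -> return 6
-> return 24

Final answer: 24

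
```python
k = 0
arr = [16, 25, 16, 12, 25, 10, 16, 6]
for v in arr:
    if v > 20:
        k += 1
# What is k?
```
Trace:
  k=0
  k=0, v=16
  k=1, v=25
  k=1, v=16
  k=1, v=12
  k=2, v=25
  k=2, v=10
  k=2, v=16
  k=2, v=6

Final answer: 2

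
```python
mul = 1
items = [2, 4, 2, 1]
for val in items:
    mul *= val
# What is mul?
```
Trace:
  mul=1
  mul=2, val=2
  mul=8, val=4
  mul=16, val=2
  mul=16, val=1

Final answer: 16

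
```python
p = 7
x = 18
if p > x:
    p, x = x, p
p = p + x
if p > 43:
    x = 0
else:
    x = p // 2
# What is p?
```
Trace:
  p=7
  p=7, x=18
  p=7, x=18
  p=25, x=18
  p=25, x=12

Final answer: 25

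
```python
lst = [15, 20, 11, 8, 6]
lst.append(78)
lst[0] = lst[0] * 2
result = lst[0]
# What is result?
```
Trace:
  lst=[15, 20, 11, 8, 6]
  lst=[15, 20, 11, 8, 6, 78]
  lst=[30, 20, 11, 8, 6, 78]
  lst=[30, 20, 11, 8, 6, 78], result=30

Final answer: 30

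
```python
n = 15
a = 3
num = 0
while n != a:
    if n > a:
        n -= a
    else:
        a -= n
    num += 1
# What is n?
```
Trace:
  n=15
  n=15, a=3
  n=15, a=3, num=0
  n=12, a=3, num=1
  n=9, a=3, num=2
  n=6, a=3, num=3
  n=3, a=3, num=4

Final answer: 3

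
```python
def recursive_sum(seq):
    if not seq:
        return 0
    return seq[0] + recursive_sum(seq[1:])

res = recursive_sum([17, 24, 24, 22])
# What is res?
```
Call trace:
recursive_sum(seq=[17, 24, 24, 22])
  recursive_sum(seq=[24, 24, 22])
    recursive_sum(seq=[24, 22])
      recursive_sum(seq=[22])
        recursive_sum(seq=[])
        -> return 0
      -> return 22
    -> return 46
  -> return 70
-> return 87

Final answer: 87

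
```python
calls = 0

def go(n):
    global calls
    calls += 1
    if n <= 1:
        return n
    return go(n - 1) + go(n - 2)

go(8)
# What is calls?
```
Call trace (a repeated sub-call is expanded the first time; later identical calls just restate its return value):
go(n=8)
  go(n=7)
    go(n=6)
      go(n=5)
        go(n=4)
          go(n=3)
            go(n=2)
              go(n=1)
              -> return 1
              go(n=0)
              -> return 0
            -> return 1
            go(n=1)
            -> return 1
          -> return 2
          go(n=2) -> return 1  (same call as traced above)
        -> return 3
        go(n=3) -> return 2  (same call as traced above)
      -> return 5
      go(n=4) -> return 3  (same call as traced above)
    -> return 8
    go(n=5) -> return 5  (same call as traced above)
  -> return 13
  go(n=6) -> return 8  (same call as traced above)
-> return 21

calls is incremented once per call, so count the calls in each subtree. Let C(n) = number of calls made by go(n).
C(0) = C(1) = 1 (base case, no recursion); C(n) = 1 + C(n - 1) + C(n - 2) otherwise.
C(2) = 1 + C(1) + C(0) = 1 + 1 + 1 = 3
C(3) = 1 + C(2) + C(1) = 1 + 3 + 1 = 5
C(4) = 1 + C(3) + C(2) = 1 + 5 + 3 = 9
C(5) = 1 + C(4) + C(3) = 1 + 9 + 5 = 15
C(6) = 1 + C(5) + C(4) = 1 + 15 + 9 = 25
C(7) = 1 + C(6) + C(5) = 1 + 25 + 15 = 41
C(8) = 1 + C(7) + C(6) = 1 + 41 + 25 = 67
calls = C(8) = 67

Final answer: 67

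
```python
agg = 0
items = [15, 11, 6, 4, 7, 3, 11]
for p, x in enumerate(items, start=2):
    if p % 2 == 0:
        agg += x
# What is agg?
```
Trace:
  agg=0
  agg=15, p=2, x=15
  agg=15, p=3, x=11
  agg=21, p=4, x=6
  agg=21, p=5, x=4
  agg=28, p=6, x=7
  agg=28, p=7, x=3
  agg=39, p=8, x=11

Final answer: 39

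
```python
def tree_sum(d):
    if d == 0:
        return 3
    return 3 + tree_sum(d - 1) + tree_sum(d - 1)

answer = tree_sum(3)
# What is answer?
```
Call trace (a repeated sub-call is expanded the first time; later identical calls just restate its return value):
tree_sum(d=3)
  tree_sum(d=2)
    tree_sum(d=1)
      tree_sum(d=0)
      -> return 3
      tree_sum(d=0)
      -> return 3
    -> return 9
    tree_sum(d=1) -> return 9  (same call as traced above)
  -> return 21
  tree_sum(d=2) -> return 21  (same call as traced above)
-> return 45

Final answer: 45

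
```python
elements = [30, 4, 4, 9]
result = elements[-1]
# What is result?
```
Trace:
  elements=[30, 4, 4, 9]
  elements=[30, 4, 4, 9], result=9

Final answer: 9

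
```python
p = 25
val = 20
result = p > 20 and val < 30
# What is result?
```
Trace:
  p=25
  p=25, val=20
  p=25, val=20, result=True

Final answer: True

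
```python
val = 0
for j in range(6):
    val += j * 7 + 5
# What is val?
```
Trace:
  val=0
  val=5, j=0
  val=17, j=1
  val=36, j=2
  val=62, j=3
  val=95, j=4
  val=135, j=5

Final answer: 135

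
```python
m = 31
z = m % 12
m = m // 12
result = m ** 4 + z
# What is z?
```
Trace:
  m=31
  m=31, z=7
  m=2, z=7
  m=2, z=7, result=23

Final answer: 7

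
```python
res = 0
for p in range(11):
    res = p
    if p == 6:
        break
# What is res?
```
Trace:
  res=0
  res=0, p=0
  res=1, p=1
  res=2, p=2
  res=3, p=3
  res=4, p=4
  res=5, p=5
  res=6, p=6

Final answer: 6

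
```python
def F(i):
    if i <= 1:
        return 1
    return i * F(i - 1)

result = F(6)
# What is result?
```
Call trace:
F(i=6)
  F(i=5)
    F(i=4)
      F(i=3)
        F(i=2)
          F(i=1)
          -> return 1
        -> return 2
      -> return 6
    -> return 24
  -> return 120
-> return 720

Final answer: 720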